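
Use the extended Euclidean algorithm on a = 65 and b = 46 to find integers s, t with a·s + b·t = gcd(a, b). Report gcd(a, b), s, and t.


Euclidean algorithm on (65, 46) — divide until remainder is 0:
  65 = 1 · 46 + 19
  46 = 2 · 19 + 8
  19 = 2 · 8 + 3
  8 = 2 · 3 + 2
  3 = 1 · 2 + 1
  2 = 2 · 1 + 0
gcd(65, 46) = 1.
Track Bezout coefficients alongside the remainders: start with r₀ = 65 = a·1 + b·0 (s = 1, t = 0) and r₁ = 46 = a·0 + b·1 (s = 0, t = 1); each new remainder r_{k+1} = r_{k-1} − q_k·r_k inherits s_{k+1} = s_{k-1} − q_k·s_k, t_{k+1} = t_{k-1} − q_k·t_k, so r_k = a·s_k + b·t_k at every step:
  q = 1: r = 19, s = 1 − 1·0 = 1, t = 0 − 1·1 = -1  (check: 65·1 + 46·(-1) = 19)
  q = 2: r = 8, s = 0 − 2·1 = -2, t = 1 − 2·(-1) = 3  (check: 65·(-2) + 46·3 = 8)
  q = 2: r = 3, s = 1 − 2·(-2) = 5, t = -1 − 2·3 = -7  (check: 65·5 + 46·(-7) = 3)
  q = 2: r = 2, s = -2 − 2·5 = -12, t = 3 − 2·(-7) = 17  (check: 65·(-12) + 46·17 = 2)
  q = 1: r = 1, s = 5 − 1·(-12) = 17, t = -7 − 1·17 = -24  (check: 65·17 + 46·(-24) = 1)
The row with r = 1 (the gcd) gives the Bezout coefficients s = 17, t = -24.
Result: 65 · (17) + 46 · (-24) = 1.

gcd(65, 46) = 1; s = 17, t = -24 (check: 65·17 + 46·(-24) = 1).


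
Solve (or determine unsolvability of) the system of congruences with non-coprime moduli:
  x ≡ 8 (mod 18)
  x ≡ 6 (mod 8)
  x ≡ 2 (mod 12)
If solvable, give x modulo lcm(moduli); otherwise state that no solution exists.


Moduli 18, 8, 12 are not pairwise coprime, so CRT works modulo lcm(m_i) when all pairwise compatibility conditions hold.
Pairwise compatibility: gcd(m_i, m_j) must divide a_i - a_j for every pair.
Merge one congruence at a time:
  Start: x ≡ 8 (mod 18).
  Combine with x ≡ 6 (mod 8): gcd(18, 8) = 2; 6 - 8 = -2, which IS divisible by 2, so compatible.
    Write x = 8 + 18·t and substitute into x ≡ 6 (mod 8): 18·t ≡ 6 − 8 = -2 (mod 8).
    Divide the congruence (and modulus) by g = 2: 9·t ≡ -1 (mod 4).
    Reduce coefficients mod 4: 1·t ≡ 3 (mod 4).
    So t ≡ 3 (mod 4).
    Then x = 8 + 18·3 = 62, valid modulo lcm(18, 8) = 72: x ≡ 62 (mod 72).
  Combine with x ≡ 2 (mod 12): gcd(72, 12) = 12; 2 - 62 = -60, which IS divisible by 12, so compatible.
    Write x = 62 + 72·t and substitute into x ≡ 2 (mod 12): 72·t ≡ 2 − 62 = -60 (mod 12).
    Divide the congruence (and modulus) by g = 12: 6·t ≡ -5 (mod 1).
    Modulo 1 every t works; take t = 0.
    Then x = 62 + 72·0 = 62, valid modulo lcm(72, 12) = 72: x ≡ 62 (mod 72).
Verify: 62 mod 18 = 8, 62 mod 8 = 6, 62 mod 12 = 2.

x ≡ 62 (mod 72).


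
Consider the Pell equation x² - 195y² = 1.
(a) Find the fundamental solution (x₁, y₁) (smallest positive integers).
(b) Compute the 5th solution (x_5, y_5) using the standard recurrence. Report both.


Step 1: Find the fundamental solution (x₁, y₁) of x² - 195y² = 1.
  Expand √195 as a continued fraction. a₀ = ⌊√195⌋ = 13; iterate m_{k+1} = d_k·a_k − m_k, d_{k+1} = (195 − m_{k+1}²)/d_k, a_{k+1} = ⌊(a₀ + m_{k+1})/d_{k+1}⌋ (starting m₀ = 0, d₀ = 1), with convergents p_k = a_k·p_{k-1} + p_{k-2}, q_k = a_k·q_{k-1} + q_{k-2} (p₋₁ = 1, q₋₁ = 0):
  k = 0: a₀ = 13; p₀/q₀ = 13/1; p₀² − 195·q₀² = 169 − 195 = -26.
  k = 1: m = 13, d = 26, a = ⌊(13 + 13)/26⌋ = 1; p/q = (1·13 + 1)/(1·1 + 0) = 14/1; p² − 195·q² = 196 − 195 = 1.
  The first convergent with p² − 195·q² = 1 gives the fundamental solution (x₁, y₁) = (14, 1).
Step 2: Apply the recurrence (x_{n+1}, y_{n+1}) = (x₁x_n + 195y₁y_n, x₁y_n + y₁x_n) repeatedly.
  From (x_1, y_1) = (14, 1): x_2 = 14·14 + 195·1·1 = 391; y_2 = 14·1 + 1·14 = 28.
  From (x_2, y_2) = (391, 28): x_3 = 14·391 + 195·1·28 = 10934; y_3 = 14·28 + 1·391 = 783.
  From (x_3, y_3) = (10934, 783): x_4 = 14·10934 + 195·1·783 = 305761; y_4 = 14·783 + 1·10934 = 21896.
  From (x_4, y_4) = (305761, 21896): x_5 = 14·305761 + 195·1·21896 = 8550374; y_5 = 14·21896 + 1·305761 = 612305.
Step 3: Verify x_5² - 195·y_5² = 73108895539876 - 73108895539875 = 1 (should be 1). ✓

(x_1, y_1) = (14, 1); (x_5, y_5) = (8550374, 612305).


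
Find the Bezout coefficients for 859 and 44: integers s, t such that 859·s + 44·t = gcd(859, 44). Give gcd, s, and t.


Euclidean algorithm on (859, 44) — divide until remainder is 0:
  859 = 19 · 44 + 23
  44 = 1 · 23 + 21
  23 = 1 · 21 + 2
  21 = 10 · 2 + 1
  2 = 2 · 1 + 0
gcd(859, 44) = 1.
Track Bezout coefficients alongside the remainders: start with r₀ = 859 = a·1 + b·0 (s = 1, t = 0) and r₁ = 44 = a·0 + b·1 (s = 0, t = 1); each new remainder r_{k+1} = r_{k-1} − q_k·r_k inherits s_{k+1} = s_{k-1} − q_k·s_k, t_{k+1} = t_{k-1} − q_k·t_k, so r_k = a·s_k + b·t_k at every step:
  q = 19: r = 23, s = 1 − 19·0 = 1, t = 0 − 19·1 = -19  (check: 859·1 + 44·(-19) = 23)
  q = 1: r = 21, s = 0 − 1·1 = -1, t = 1 − 1·(-19) = 20  (check: 859·(-1) + 44·20 = 21)
  q = 1: r = 2, s = 1 − 1·(-1) = 2, t = -19 − 1·20 = -39  (check: 859·2 + 44·(-39) = 2)
  q = 10: r = 1, s = -1 − 10·2 = -21, t = 20 − 10·(-39) = 410  (check: 859·(-21) + 44·410 = 1)
The row with r = 1 (the gcd) gives the Bezout coefficients s = -21, t = 410.
Result: 859 · (-21) + 44 · (410) = 1.

gcd(859, 44) = 1; s = -21, t = 410 (check: 859·(-21) + 44·410 = 1).


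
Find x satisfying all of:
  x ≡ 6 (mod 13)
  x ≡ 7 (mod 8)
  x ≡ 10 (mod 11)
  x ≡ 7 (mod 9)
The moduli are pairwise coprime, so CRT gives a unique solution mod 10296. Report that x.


Product of moduli M = 13 · 8 · 11 · 9 = 10296.
Merge one congruence at a time:
  Start: x ≡ 6 (mod 13).
  Combine with x ≡ 7 (mod 8); new modulus lcm = 104.
    Write x = 6 + 13·t and substitute into x ≡ 7 (mod 8): 13·t ≡ 7 − 6 = 1 (mod 8).
    Reduce coefficients mod 8: 5·t ≡ 1 (mod 8).
    The inverse of 5 mod 8 is 5 (since 5·5 = 25 = 3·8 + 1), so t ≡ 5·1 = 5 ≡ 5 (mod 8).
    Then x = 6 + 13·5 = 71, valid modulo lcm(13, 8) = 104: x ≡ 71 (mod 104).
  Combine with x ≡ 10 (mod 11); new modulus lcm = 1144.
    Write x = 71 + 104·t and substitute into x ≡ 10 (mod 11): 104·t ≡ 10 − 71 = -61 (mod 11).
    Reduce coefficients mod 11: 5·t ≡ 5 (mod 11).
    The inverse of 5 mod 11 is 9 (since 5·9 = 45 = 4·11 + 1), so t ≡ 9·5 = 45 ≡ 1 (mod 11).
    Then x = 71 + 104·1 = 175, valid modulo lcm(104, 11) = 1144: x ≡ 175 (mod 1144).
  Combine with x ≡ 7 (mod 9); new modulus lcm = 10296.
    Write x = 175 + 1144·t and substitute into x ≡ 7 (mod 9): 1144·t ≡ 7 − 175 = -168 (mod 9).
    Reduce coefficients mod 9: 1·t ≡ 3 (mod 9).
    So t ≡ 3 (mod 9).
    Then x = 175 + 1144·3 = 3607, valid modulo lcm(1144, 9) = 10296: x ≡ 3607 (mod 10296).
Verify against each original: 3607 mod 13 = 6, 3607 mod 8 = 7, 3607 mod 11 = 10, 3607 mod 9 = 7.

x ≡ 3607 (mod 10296).


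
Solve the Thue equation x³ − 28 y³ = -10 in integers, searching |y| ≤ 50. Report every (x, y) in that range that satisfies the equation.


The equation is x³ - 28y³ = -10. For fixed y, x³ = 28·y³ − 10, so a solution requires the RHS to be a perfect cube.
Strategy: iterate y from -50 to 50, compute RHS = 28·y³ − 10, and check whether it is a (positive or negative) perfect cube.
Check small values of y:
  y = 0: RHS = -10 is not a perfect cube.
  y = 1: RHS = 18 is not a perfect cube.
  y = -1: RHS = -38 is not a perfect cube.
  y = 2: RHS = 214 is not a perfect cube.
  y = -2: RHS = -234 is not a perfect cube.
  y = 3: RHS = 746 is not a perfect cube.
  y = -3: RHS = -766 is not a perfect cube.
Continuing the search up to |y| = 50 finds no solutions either.
No (x, y) in the scanned range satisfies the equation.

No integer solutions with |y| ≤ 50.


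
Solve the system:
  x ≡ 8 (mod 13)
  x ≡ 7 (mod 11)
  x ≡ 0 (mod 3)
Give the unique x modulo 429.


Moduli 13, 11, 3 are pairwise coprime; by CRT there is a unique solution modulo M = 13 · 11 · 3 = 429.
Solve pairwise, accumulating the modulus:
  Start with x ≡ 8 (mod 13).
  Combine with x ≡ 7 (mod 11): since gcd(13, 11) = 1, we get a unique residue mod 143.
    Write x = 8 + 13·t and substitute into x ≡ 7 (mod 11): 13·t ≡ 7 − 8 = -1 (mod 11).
    Reduce coefficients mod 11: 2·t ≡ 10 (mod 11).
    The inverse of 2 mod 11 is 6 (since 2·6 = 12 = 1·11 + 1), so t ≡ 6·10 = 60 ≡ 5 (mod 11).
    Then x = 8 + 13·5 = 73, valid modulo lcm(13, 11) = 143: x ≡ 73 (mod 143).
  Combine with x ≡ 0 (mod 3): since gcd(143, 3) = 1, we get a unique residue mod 429.
    Write x = 73 + 143·t and substitute into x ≡ 0 (mod 3): 143·t ≡ 0 − 73 = -73 (mod 3).
    Reduce coefficients mod 3: 2·t ≡ 2 (mod 3).
    The inverse of 2 mod 3 is 2 (since 2·2 = 4 = 1·3 + 1), so t ≡ 2·2 = 4 ≡ 1 (mod 3).
    Then x = 73 + 143·1 = 216, valid modulo lcm(143, 3) = 429: x ≡ 216 (mod 429).
Verify: 216 mod 13 = 8 ✓, 216 mod 11 = 7 ✓, 216 mod 3 = 0 ✓.

x ≡ 216 (mod 429).


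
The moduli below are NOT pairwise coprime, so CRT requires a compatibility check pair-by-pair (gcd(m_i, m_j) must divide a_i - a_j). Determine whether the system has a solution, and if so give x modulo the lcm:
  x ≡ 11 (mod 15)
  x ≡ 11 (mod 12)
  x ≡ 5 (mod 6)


Moduli 15, 12, 6 are not pairwise coprime, so CRT works modulo lcm(m_i) when all pairwise compatibility conditions hold.
Pairwise compatibility: gcd(m_i, m_j) must divide a_i - a_j for every pair.
Merge one congruence at a time:
  Start: x ≡ 11 (mod 15).
  Combine with x ≡ 11 (mod 12): gcd(15, 12) = 3; 11 - 11 = 0, which IS divisible by 3, so compatible.
    Write x = 11 + 15·t and substitute into x ≡ 11 (mod 12): 15·t ≡ 11 − 11 = 0 (mod 12).
    Divide the congruence (and modulus) by g = 3: 5·t ≡ 0 (mod 4).
    Reduce coefficients mod 4: 1·t ≡ 0 (mod 4).
    So t ≡ 0 (mod 4).
    Then x = 11 + 15·0 = 11, valid modulo lcm(15, 12) = 60: x ≡ 11 (mod 60).
  Combine with x ≡ 5 (mod 6): gcd(60, 6) = 6; 5 - 11 = -6, which IS divisible by 6, so compatible.
    Write x = 11 + 60·t and substitute into x ≡ 5 (mod 6): 60·t ≡ 5 − 11 = -6 (mod 6).
    Divide the congruence (and modulus) by g = 6: 10·t ≡ -1 (mod 1).
    Modulo 1 every t works; take t = 0.
    Then x = 11 + 60·0 = 11, valid modulo lcm(60, 6) = 60: x ≡ 11 (mod 60).
Verify: 11 mod 15 = 11, 11 mod 12 = 11, 11 mod 6 = 5.

x ≡ 11 (mod 60).


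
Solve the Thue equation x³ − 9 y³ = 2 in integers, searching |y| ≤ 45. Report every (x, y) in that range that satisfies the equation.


The equation is x³ - 9y³ = 2. For fixed y, x³ = 9·y³ + 2, so a solution requires the RHS to be a perfect cube.
Strategy: iterate y from -45 to 45, compute RHS = 9·y³ + 2, and check whether it is a (positive or negative) perfect cube.
Check small values of y:
  y = 0: RHS = 2 is not a perfect cube.
  y = 1: RHS = 11 is not a perfect cube.
  y = -1: RHS = -7 is not a perfect cube.
  y = 2: RHS = 74 is not a perfect cube.
  y = -2: RHS = -70 is not a perfect cube.
  y = 3: RHS = 245 is not a perfect cube.
  y = -3: RHS = -241 is not a perfect cube.
Continuing the search up to |y| = 45 finds no solutions either.
No (x, y) in the scanned range satisfies the equation.

No integer solutions with |y| ≤ 45.


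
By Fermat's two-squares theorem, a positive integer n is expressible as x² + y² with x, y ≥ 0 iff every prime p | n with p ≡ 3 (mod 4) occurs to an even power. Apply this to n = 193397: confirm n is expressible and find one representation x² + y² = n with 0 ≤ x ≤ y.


Step 1: Factor n = 193397 = 41 · 53 · 89.
Step 2: Check the mod-4 condition on each prime factor: 41 ≡ 1 (mod 4), exponent 1; 53 ≡ 1 (mod 4), exponent 1; 89 ≡ 1 (mod 4), exponent 1.
All primes ≡ 3 (mod 4) appear to even exponent (or don't appear), so by the two-squares theorem n IS expressible as a sum of two squares.
Step 3: Build a representation. Here n = 41 · 53 · 89 is a product of primes ≡ 1 (mod 4). Each prime p ≡ 1 (mod 4) is itself a sum of two squares; find a² by testing p − a² for a perfect square:
  41: 41 − 1² = 40, 41 − 2² = 37, 41 − 3² = 32, 41 − 4² = 25 = 5² ⇒ 41 = 4² + 5².
  53: 53 − 1² = 52, 53 − 2² = 49 = 7² ⇒ 53 = 2² + 7².
  89: 89 − 1² = 88, 89 − 2² = 85, 89 − 3² = 80, 89 − 4² = 73, 89 − 5² = 64 = 8² ⇒ 89 = 5² + 8².
  Combine using the Brahmagupta–Fibonacci identity (a² + b²)(c² + d²) = (ac − bd)² + (ad + bc)² = (ac + bd)² + (ad − bc)²:
  41 · 53 = 2173: from (4² + 5²)(2² + 7²), take (4·2 − 5·7, 4·7 + 5·2) = (8 − 35, 28 + 10) = (-27, 38); dropping signs (only squares matter) gives (27, 38); check 27² + 38² = 729 + 1444 = 2173 ✓.
  2173 · 89 = 193397: from (27² + 38²)(5² + 8²), take (27·5 − 38·8, 27·8 + 38·5) = (135 − 304, 216 + 190) = (-169, 406); dropping signs (only squares matter) gives (169, 406); check 169² + 406² = 28561 + 164836 = 193397 ✓.
Step 4: Order so x ≤ y and verify: 169² + 406² = 28561 + 164836 = 193397 = n. ✓

n = 193397 = 169² + 406² (one valid representation with x ≤ y).


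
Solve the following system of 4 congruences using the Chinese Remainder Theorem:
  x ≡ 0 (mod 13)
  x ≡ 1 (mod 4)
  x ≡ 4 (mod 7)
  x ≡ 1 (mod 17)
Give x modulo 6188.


Product of moduli M = 13 · 4 · 7 · 17 = 6188.
Merge one congruence at a time:
  Start: x ≡ 0 (mod 13).
  Combine with x ≡ 1 (mod 4); new modulus lcm = 52.
    Write x = 0 + 13·t and substitute into x ≡ 1 (mod 4): 13·t ≡ 1 − 0 = 1 (mod 4).
    Reduce coefficients mod 4: 1·t ≡ 1 (mod 4).
    So t ≡ 1 (mod 4).
    Then x = 0 + 13·1 = 13, valid modulo lcm(13, 4) = 52: x ≡ 13 (mod 52).
  Combine with x ≡ 4 (mod 7); new modulus lcm = 364.
    Write x = 13 + 52·t and substitute into x ≡ 4 (mod 7): 52·t ≡ 4 − 13 = -9 (mod 7).
    Reduce coefficients mod 7: 3·t ≡ 5 (mod 7).
    The inverse of 3 mod 7 is 5 (since 3·5 = 15 = 2·7 + 1), so t ≡ 5·5 = 25 ≡ 4 (mod 7).
    Then x = 13 + 52·4 = 221, valid modulo lcm(52, 7) = 364: x ≡ 221 (mod 364).
  Combine with x ≡ 1 (mod 17); new modulus lcm = 6188.
    Write x = 221 + 364·t and substitute into x ≡ 1 (mod 17): 364·t ≡ 1 − 221 = -220 (mod 17).
    Reduce coefficients mod 17: 7·t ≡ 1 (mod 17).
    The inverse of 7 mod 17 is 5 (since 7·5 = 35 = 2·17 + 1), so t ≡ 5·1 = 5 ≡ 5 (mod 17).
    Then x = 221 + 364·5 = 2041, valid modulo lcm(364, 17) = 6188: x ≡ 2041 (mod 6188).
Verify against each original: 2041 mod 13 = 0, 2041 mod 4 = 1, 2041 mod 7 = 4, 2041 mod 17 = 1.

x ≡ 2041 (mod 6188).


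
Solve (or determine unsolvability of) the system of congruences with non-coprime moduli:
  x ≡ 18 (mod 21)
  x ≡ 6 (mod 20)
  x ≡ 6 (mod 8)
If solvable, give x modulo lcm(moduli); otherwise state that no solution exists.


Moduli 21, 20, 8 are not pairwise coprime, so CRT works modulo lcm(m_i) when all pairwise compatibility conditions hold.
Pairwise compatibility: gcd(m_i, m_j) must divide a_i - a_j for every pair.
Merge one congruence at a time:
  Start: x ≡ 18 (mod 21).
  Combine with x ≡ 6 (mod 20): gcd(21, 20) = 1; 6 - 18 = -12, which IS divisible by 1, so compatible.
    Write x = 18 + 21·t and substitute into x ≡ 6 (mod 20): 21·t ≡ 6 − 18 = -12 (mod 20).
    Reduce coefficients mod 20: 1·t ≡ 8 (mod 20).
    So t ≡ 8 (mod 20).
    Then x = 18 + 21·8 = 186, valid modulo lcm(21, 20) = 420: x ≡ 186 (mod 420).
  Combine with x ≡ 6 (mod 8): gcd(420, 8) = 4; 6 - 186 = -180, which IS divisible by 4, so compatible.
    Write x = 186 + 420·t and substitute into x ≡ 6 (mod 8): 420·t ≡ 6 − 186 = -180 (mod 8).
    Divide the congruence (and modulus) by g = 4: 105·t ≡ -45 (mod 2).
    Reduce coefficients mod 2: 1·t ≡ 1 (mod 2).
    So t ≡ 1 (mod 2).
    Then x = 186 + 420·1 = 606, valid modulo lcm(420, 8) = 840: x ≡ 606 (mod 840).
Verify: 606 mod 21 = 18, 606 mod 20 = 6, 606 mod 8 = 6.

x ≡ 606 (mod 840).


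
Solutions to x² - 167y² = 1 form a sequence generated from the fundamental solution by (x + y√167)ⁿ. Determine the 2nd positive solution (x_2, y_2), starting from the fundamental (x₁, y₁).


Step 1: Find the fundamental solution (x₁, y₁) of x² - 167y² = 1.
  Expand √167 as a continued fraction. a₀ = ⌊√167⌋ = 12; iterate m_{k+1} = d_k·a_k − m_k, d_{k+1} = (167 − m_{k+1}²)/d_k, a_{k+1} = ⌊(a₀ + m_{k+1})/d_{k+1}⌋ (starting m₀ = 0, d₀ = 1), with convergents p_k = a_k·p_{k-1} + p_{k-2}, q_k = a_k·q_{k-1} + q_{k-2} (p₋₁ = 1, q₋₁ = 0):
  k = 0: a₀ = 12; p₀/q₀ = 12/1; p₀² − 167·q₀² = 144 − 167 = -23.
  k = 1: m = 12, d = 23, a = ⌊(12 + 12)/23⌋ = 1; p/q = (1·12 + 1)/(1·1 + 0) = 13/1; p² − 167·q² = 169 − 167 = 2.
  k = 2: m = 11, d = 2, a = ⌊(12 + 11)/2⌋ = 11; p/q = (11·13 + 12)/(11·1 + 1) = 155/12; p² − 167·q² = 24025 − 24048 = -23.
  k = 3: m = 11, d = 23, a = ⌊(12 + 11)/23⌋ = 1; p/q = (1·155 + 13)/(1·12 + 1) = 168/13; p² − 167·q² = 28224 − 28223 = 1.
  The first convergent with p² − 167·q² = 1 gives the fundamental solution (x₁, y₁) = (168, 13).
Step 2: Apply the recurrence (x_{n+1}, y_{n+1}) = (x₁x_n + 167y₁y_n, x₁y_n + y₁x_n) repeatedly.
  From (x_1, y_1) = (168, 13): x_2 = 168·168 + 167·13·13 = 56447; y_2 = 168·13 + 13·168 = 4368.
Step 3: Verify x_2² - 167·y_2² = 3186263809 - 3186263808 = 1 (should be 1). ✓

(x_1, y_1) = (168, 13); (x_2, y_2) = (56447, 4368).


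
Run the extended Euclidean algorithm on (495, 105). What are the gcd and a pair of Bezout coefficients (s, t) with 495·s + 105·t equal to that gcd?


Euclidean algorithm on (495, 105) — divide until remainder is 0:
  495 = 4 · 105 + 75
  105 = 1 · 75 + 30
  75 = 2 · 30 + 15
  30 = 2 · 15 + 0
gcd(495, 105) = 15.
Track Bezout coefficients alongside the remainders: start with r₀ = 495 = a·1 + b·0 (s = 1, t = 0) and r₁ = 105 = a·0 + b·1 (s = 0, t = 1); each new remainder r_{k+1} = r_{k-1} − q_k·r_k inherits s_{k+1} = s_{k-1} − q_k·s_k, t_{k+1} = t_{k-1} − q_k·t_k, so r_k = a·s_k + b·t_k at every step:
  q = 4: r = 75, s = 1 − 4·0 = 1, t = 0 − 4·1 = -4  (check: 495·1 + 105·(-4) = 75)
  q = 1: r = 30, s = 0 − 1·1 = -1, t = 1 − 1·(-4) = 5  (check: 495·(-1) + 105·5 = 30)
  q = 2: r = 15, s = 1 − 2·(-1) = 3, t = -4 − 2·5 = -14  (check: 495·3 + 105·(-14) = 15)
The row with r = 15 (the gcd) gives the Bezout coefficients s = 3, t = -14.
Result: 495 · (3) + 105 · (-14) = 15.

gcd(495, 105) = 15; s = 3, t = -14 (check: 495·3 + 105·(-14) = 15).


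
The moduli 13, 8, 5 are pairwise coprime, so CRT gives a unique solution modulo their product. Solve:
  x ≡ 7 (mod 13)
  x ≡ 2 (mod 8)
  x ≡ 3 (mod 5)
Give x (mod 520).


Moduli 13, 8, 5 are pairwise coprime; by CRT there is a unique solution modulo M = 13 · 8 · 5 = 520.
Solve pairwise, accumulating the modulus:
  Start with x ≡ 7 (mod 13).
  Combine with x ≡ 2 (mod 8): since gcd(13, 8) = 1, we get a unique residue mod 104.
    Write x = 7 + 13·t and substitute into x ≡ 2 (mod 8): 13·t ≡ 2 − 7 = -5 (mod 8).
    Reduce coefficients mod 8: 5·t ≡ 3 (mod 8).
    The inverse of 5 mod 8 is 5 (since 5·5 = 25 = 3·8 + 1), so t ≡ 5·3 = 15 ≡ 7 (mod 8).
    Then x = 7 + 13·7 = 98, valid modulo lcm(13, 8) = 104: x ≡ 98 (mod 104).
  Combine with x ≡ 3 (mod 5): since gcd(104, 5) = 1, we get a unique residue mod 520.
    Write x = 98 + 104·t and substitute into x ≡ 3 (mod 5): 104·t ≡ 3 − 98 = -95 (mod 5).
    Reduce coefficients mod 5: 4·t ≡ 0 (mod 5).
    The inverse of 4 mod 5 is 4 (since 4·4 = 16 = 3·5 + 1), so t ≡ 4·0 = 0 ≡ 0 (mod 5).
    Then x = 98 + 104·0 = 98, valid modulo lcm(104, 5) = 520: x ≡ 98 (mod 520).
Verify: 98 mod 13 = 7 ✓, 98 mod 8 = 2 ✓, 98 mod 5 = 3 ✓.

x ≡ 98 (mod 520).


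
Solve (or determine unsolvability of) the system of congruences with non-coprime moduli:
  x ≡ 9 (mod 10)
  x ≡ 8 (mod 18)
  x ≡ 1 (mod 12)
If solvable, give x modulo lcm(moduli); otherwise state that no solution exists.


Moduli 10, 18, 12 are not pairwise coprime, so CRT works modulo lcm(m_i) when all pairwise compatibility conditions hold.
Pairwise compatibility: gcd(m_i, m_j) must divide a_i - a_j for every pair.
Merge one congruence at a time:
  Start: x ≡ 9 (mod 10).
  Combine with x ≡ 8 (mod 18): gcd(10, 18) = 2, and 8 - 9 = -1 is NOT divisible by 2.
    ⇒ system is inconsistent (no integer solution).

No solution (the system is inconsistent).


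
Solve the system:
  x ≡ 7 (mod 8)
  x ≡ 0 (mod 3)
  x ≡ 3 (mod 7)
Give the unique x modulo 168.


Moduli 8, 3, 7 are pairwise coprime; by CRT there is a unique solution modulo M = 8 · 3 · 7 = 168.
Solve pairwise, accumulating the modulus:
  Start with x ≡ 7 (mod 8).
  Combine with x ≡ 0 (mod 3): since gcd(8, 3) = 1, we get a unique residue mod 24.
    Write x = 7 + 8·t and substitute into x ≡ 0 (mod 3): 8·t ≡ 0 − 7 = -7 (mod 3).
    Reduce coefficients mod 3: 2·t ≡ 2 (mod 3).
    The inverse of 2 mod 3 is 2 (since 2·2 = 4 = 1·3 + 1), so t ≡ 2·2 = 4 ≡ 1 (mod 3).
    Then x = 7 + 8·1 = 15, valid modulo lcm(8, 3) = 24: x ≡ 15 (mod 24).
  Combine with x ≡ 3 (mod 7): since gcd(24, 7) = 1, we get a unique residue mod 168.
    Write x = 15 + 24·t and substitute into x ≡ 3 (mod 7): 24·t ≡ 3 − 15 = -12 (mod 7).
    Reduce coefficients mod 7: 3·t ≡ 2 (mod 7).
    The inverse of 3 mod 7 is 5 (since 3·5 = 15 = 2·7 + 1), so t ≡ 5·2 = 10 ≡ 3 (mod 7).
    Then x = 15 + 24·3 = 87, valid modulo lcm(24, 7) = 168: x ≡ 87 (mod 168).
Verify: 87 mod 8 = 7 ✓, 87 mod 3 = 0 ✓, 87 mod 7 = 3 ✓.

x ≡ 87 (mod 168).


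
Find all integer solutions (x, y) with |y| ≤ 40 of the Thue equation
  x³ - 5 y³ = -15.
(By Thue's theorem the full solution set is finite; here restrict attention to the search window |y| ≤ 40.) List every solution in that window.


The equation is x³ - 5y³ = -15. For fixed y, x³ = 5·y³ − 15, so a solution requires the RHS to be a perfect cube.
Strategy: iterate y from -40 to 40, compute RHS = 5·y³ − 15, and check whether it is a (positive or negative) perfect cube.
Check small values of y:
  y = 0: RHS = -15 is not a perfect cube.
  y = 1: RHS = -10 is not a perfect cube.
  y = -1: RHS = -20 is not a perfect cube.
  y = 2: RHS = 25 is not a perfect cube.
  y = -2: RHS = -55 is not a perfect cube.
  y = 3: RHS = 120 is not a perfect cube.
  y = -3: RHS = -150 is not a perfect cube.
Continuing the search up to |y| = 40 finds no solutions either.
No (x, y) in the scanned range satisfies the equation.

No integer solutions with |y| ≤ 40.


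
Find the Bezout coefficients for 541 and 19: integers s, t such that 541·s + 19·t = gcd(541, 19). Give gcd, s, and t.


Euclidean algorithm on (541, 19) — divide until remainder is 0:
  541 = 28 · 19 + 9
  19 = 2 · 9 + 1
  9 = 9 · 1 + 0
gcd(541, 19) = 1.
Track Bezout coefficients alongside the remainders: start with r₀ = 541 = a·1 + b·0 (s = 1, t = 0) and r₁ = 19 = a·0 + b·1 (s = 0, t = 1); each new remainder r_{k+1} = r_{k-1} − q_k·r_k inherits s_{k+1} = s_{k-1} − q_k·s_k, t_{k+1} = t_{k-1} − q_k·t_k, so r_k = a·s_k + b·t_k at every step:
  q = 28: r = 9, s = 1 − 28·0 = 1, t = 0 − 28·1 = -28  (check: 541·1 + 19·(-28) = 9)
  q = 2: r = 1, s = 0 − 2·1 = -2, t = 1 − 2·(-28) = 57  (check: 541·(-2) + 19·57 = 1)
The row with r = 1 (the gcd) gives the Bezout coefficients s = -2, t = 57.
Result: 541 · (-2) + 19 · (57) = 1.

gcd(541, 19) = 1; s = -2, t = 57 (check: 541·(-2) + 19·57 = 1).


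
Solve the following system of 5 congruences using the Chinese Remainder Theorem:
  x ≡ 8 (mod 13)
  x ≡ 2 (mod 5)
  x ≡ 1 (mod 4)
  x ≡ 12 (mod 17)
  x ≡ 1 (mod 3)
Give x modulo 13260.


Product of moduli M = 13 · 5 · 4 · 17 · 3 = 13260.
Merge one congruence at a time:
  Start: x ≡ 8 (mod 13).
  Combine with x ≡ 2 (mod 5); new modulus lcm = 65.
    Write x = 8 + 13·t and substitute into x ≡ 2 (mod 5): 13·t ≡ 2 − 8 = -6 (mod 5).
    Reduce coefficients mod 5: 3·t ≡ 4 (mod 5).
    The inverse of 3 mod 5 is 2 (since 3·2 = 6 = 1·5 + 1), so t ≡ 2·4 = 8 ≡ 3 (mod 5).
    Then x = 8 + 13·3 = 47, valid modulo lcm(13, 5) = 65: x ≡ 47 (mod 65).
  Combine with x ≡ 1 (mod 4); new modulus lcm = 260.
    Write x = 47 + 65·t and substitute into x ≡ 1 (mod 4): 65·t ≡ 1 − 47 = -46 (mod 4).
    Reduce coefficients mod 4: 1·t ≡ 2 (mod 4).
    So t ≡ 2 (mod 4).
    Then x = 47 + 65·2 = 177, valid modulo lcm(65, 4) = 260: x ≡ 177 (mod 260).
  Combine with x ≡ 12 (mod 17); new modulus lcm = 4420.
    Write x = 177 + 260·t and substitute into x ≡ 12 (mod 17): 260·t ≡ 12 − 177 = -165 (mod 17).
    Reduce coefficients mod 17: 5·t ≡ 5 (mod 17).
    The inverse of 5 mod 17 is 7 (since 5·7 = 35 = 2·17 + 1), so t ≡ 7·5 = 35 ≡ 1 (mod 17).
    Then x = 177 + 260·1 = 437, valid modulo lcm(260, 17) = 4420: x ≡ 437 (mod 4420).
  Combine with x ≡ 1 (mod 3); new modulus lcm = 13260.
    Write x = 437 + 4420·t and substitute into x ≡ 1 (mod 3): 4420·t ≡ 1 − 437 = -436 (mod 3).
    Reduce coefficients mod 3: 1·t ≡ 2 (mod 3).
    So t ≡ 2 (mod 3).
    Then x = 437 + 4420·2 = 9277, valid modulo lcm(4420, 3) = 13260: x ≡ 9277 (mod 13260).
Verify against each original: 9277 mod 13 = 8, 9277 mod 5 = 2, 9277 mod 4 = 1, 9277 mod 17 = 12, 9277 mod 3 = 1.

x ≡ 9277 (mod 13260).


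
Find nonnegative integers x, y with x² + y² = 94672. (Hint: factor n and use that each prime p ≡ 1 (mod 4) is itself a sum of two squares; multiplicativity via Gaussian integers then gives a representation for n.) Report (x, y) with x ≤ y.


Step 1: Factor n = 94672 = 2^4 · 61 · 97.
Step 2: Check the mod-4 condition on each prime factor: 2 = 2 (special); 61 ≡ 1 (mod 4), exponent 1; 97 ≡ 1 (mod 4), exponent 1.
All primes ≡ 3 (mod 4) appear to even exponent (or don't appear), so by the two-squares theorem n IS expressible as a sum of two squares.
Step 3: Build a representation. Group n = k² · m with k = 4 and m = 61 · 97 = 5917 (a product of primes ≡ 1 (mod 4)); a representation of m scales to one of n via (k·x)² + (k·y)² = k²(x² + y²). Each prime p ≡ 1 (mod 4) is itself a sum of two squares; find a² by testing p − a² for a perfect square:
  61: 61 − 1² = 60, 61 − 2² = 57, 61 − 3² = 52, 61 − 4² = 45, 61 − 5² = 36 = 6² ⇒ 61 = 5² + 6².
  97: 97 − 1² = 96, 97 − 2² = 93, 97 − 3² = 88, 97 − 4² = 81 = 9² ⇒ 97 = 4² + 9².
  Combine using the Brahmagupta–Fibonacci identity (a² + b²)(c² + d²) = (ac − bd)² + (ad + bc)² = (ac + bd)² + (ad − bc)²:
  61 · 97 = 5917: from (5² + 6²)(4² + 9²), take (5·4 − 6·9, 5·9 + 6·4) = (20 − 54, 45 + 24) = (-34, 69); dropping signs (only squares matter) gives (34, 69); check 34² + 69² = 1156 + 4761 = 5917 ✓.
  Scale by k = 4: (4·34, 4·69) = (136, 276).
Step 4: Order so x ≤ y and verify: 136² + 276² = 18496 + 76176 = 94672 = n. ✓

n = 94672 = 136² + 276² (one valid representation with x ≤ y).


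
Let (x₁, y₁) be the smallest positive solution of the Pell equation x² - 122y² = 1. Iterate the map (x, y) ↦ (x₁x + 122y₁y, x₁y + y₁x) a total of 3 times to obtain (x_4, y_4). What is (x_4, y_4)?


Step 1: Find the fundamental solution (x₁, y₁) of x² - 122y² = 1.
  Expand √122 as a continued fraction. a₀ = ⌊√122⌋ = 11; iterate m_{k+1} = d_k·a_k − m_k, d_{k+1} = (122 − m_{k+1}²)/d_k, a_{k+1} = ⌊(a₀ + m_{k+1})/d_{k+1}⌋ (starting m₀ = 0, d₀ = 1), with convergents p_k = a_k·p_{k-1} + p_{k-2}, q_k = a_k·q_{k-1} + q_{k-2} (p₋₁ = 1, q₋₁ = 0):
  k = 0: a₀ = 11; p₀/q₀ = 11/1; p₀² − 122·q₀² = 121 − 122 = -1.
  k = 1: m = 11, d = 1, a = ⌊(11 + 11)/1⌋ = 22; p/q = (22·11 + 1)/(22·1 + 0) = 243/22; p² − 122·q² = 59049 − 59048 = 1.
  The first convergent with p² − 122·q² = 1 gives the fundamental solution (x₁, y₁) = (243, 22).
Step 2: Apply the recurrence (x_{n+1}, y_{n+1}) = (x₁x_n + 122y₁y_n, x₁y_n + y₁x_n) repeatedly.
  From (x_1, y_1) = (243, 22): x_2 = 243·243 + 122·22·22 = 118097; y_2 = 243·22 + 22·243 = 10692.
  From (x_2, y_2) = (118097, 10692): x_3 = 243·118097 + 122·22·10692 = 57394899; y_3 = 243·10692 + 22·118097 = 5196290.
  From (x_3, y_3) = (57394899, 5196290): x_4 = 243·57394899 + 122·22·5196290 = 27893802817; y_4 = 243·5196290 + 22·57394899 = 2525386248.
Step 3: Verify x_4² - 122·y_4² = 778064235593677135489 - 778064235593677135488 = 1 (should be 1). ✓

(x_1, y_1) = (243, 22); (x_4, y_4) = (27893802817, 2525386248).


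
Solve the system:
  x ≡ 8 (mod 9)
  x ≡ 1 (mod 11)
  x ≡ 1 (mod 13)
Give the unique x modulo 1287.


Moduli 9, 11, 13 are pairwise coprime; by CRT there is a unique solution modulo M = 9 · 11 · 13 = 1287.
Solve pairwise, accumulating the modulus:
  Start with x ≡ 8 (mod 9).
  Combine with x ≡ 1 (mod 11): since gcd(9, 11) = 1, we get a unique residue mod 99.
    Write x = 8 + 9·t and substitute into x ≡ 1 (mod 11): 9·t ≡ 1 − 8 = -7 (mod 11).
    Reduce coefficients mod 11: 9·t ≡ 4 (mod 11).
    The inverse of 9 mod 11 is 5 (since 9·5 = 45 = 4·11 + 1), so t ≡ 5·4 = 20 ≡ 9 (mod 11).
    Then x = 8 + 9·9 = 89, valid modulo lcm(9, 11) = 99: x ≡ 89 (mod 99).
  Combine with x ≡ 1 (mod 13): since gcd(99, 13) = 1, we get a unique residue mod 1287.
    Write x = 89 + 99·t and substitute into x ≡ 1 (mod 13): 99·t ≡ 1 − 89 = -88 (mod 13).
    Reduce coefficients mod 13: 8·t ≡ 3 (mod 13).
    The inverse of 8 mod 13 is 5 (since 8·5 = 40 = 3·13 + 1), so t ≡ 5·3 = 15 ≡ 2 (mod 13).
    Then x = 89 + 99·2 = 287, valid modulo lcm(99, 13) = 1287: x ≡ 287 (mod 1287).
Verify: 287 mod 9 = 8 ✓, 287 mod 11 = 1 ✓, 287 mod 13 = 1 ✓.

x ≡ 287 (mod 1287).


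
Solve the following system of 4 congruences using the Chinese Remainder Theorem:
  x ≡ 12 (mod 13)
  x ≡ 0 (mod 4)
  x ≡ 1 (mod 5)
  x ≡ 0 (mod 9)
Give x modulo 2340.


Product of moduli M = 13 · 4 · 5 · 9 = 2340.
Merge one congruence at a time:
  Start: x ≡ 12 (mod 13).
  Combine with x ≡ 0 (mod 4); new modulus lcm = 52.
    Write x = 12 + 13·t and substitute into x ≡ 0 (mod 4): 13·t ≡ 0 − 12 = -12 (mod 4).
    Reduce coefficients mod 4: 1·t ≡ 0 (mod 4).
    So t ≡ 0 (mod 4).
    Then x = 12 + 13·0 = 12, valid modulo lcm(13, 4) = 52: x ≡ 12 (mod 52).
  Combine with x ≡ 1 (mod 5); new modulus lcm = 260.
    Write x = 12 + 52·t and substitute into x ≡ 1 (mod 5): 52·t ≡ 1 − 12 = -11 (mod 5).
    Reduce coefficients mod 5: 2·t ≡ 4 (mod 5).
    The inverse of 2 mod 5 is 3 (since 2·3 = 6 = 1·5 + 1), so t ≡ 3·4 = 12 ≡ 2 (mod 5).
    Then x = 12 + 52·2 = 116, valid modulo lcm(52, 5) = 260: x ≡ 116 (mod 260).
  Combine with x ≡ 0 (mod 9); new modulus lcm = 2340.
    Write x = 116 + 260·t and substitute into x ≡ 0 (mod 9): 260·t ≡ 0 − 116 = -116 (mod 9).
    Reduce coefficients mod 9: 8·t ≡ 1 (mod 9).
    The inverse of 8 mod 9 is 8 (since 8·8 = 64 = 7·9 + 1), so t ≡ 8·1 = 8 ≡ 8 (mod 9).
    Then x = 116 + 260·8 = 2196, valid modulo lcm(260, 9) = 2340: x ≡ 2196 (mod 2340).
Verify against each original: 2196 mod 13 = 12, 2196 mod 4 = 0, 2196 mod 5 = 1, 2196 mod 9 = 0.

x ≡ 2196 (mod 2340).


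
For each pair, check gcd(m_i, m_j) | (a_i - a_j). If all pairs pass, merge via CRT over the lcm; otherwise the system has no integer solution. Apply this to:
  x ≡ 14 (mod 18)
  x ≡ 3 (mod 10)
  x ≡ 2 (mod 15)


Moduli 18, 10, 15 are not pairwise coprime, so CRT works modulo lcm(m_i) when all pairwise compatibility conditions hold.
Pairwise compatibility: gcd(m_i, m_j) must divide a_i - a_j for every pair.
Merge one congruence at a time:
  Start: x ≡ 14 (mod 18).
  Combine with x ≡ 3 (mod 10): gcd(18, 10) = 2, and 3 - 14 = -11 is NOT divisible by 2.
    ⇒ system is inconsistent (no integer solution).

No solution (the system is inconsistent).


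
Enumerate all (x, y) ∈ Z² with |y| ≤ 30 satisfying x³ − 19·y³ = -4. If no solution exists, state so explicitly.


The equation is x³ - 19y³ = -4. For fixed y, x³ = 19·y³ − 4, so a solution requires the RHS to be a perfect cube.
Strategy: iterate y from -30 to 30, compute RHS = 19·y³ − 4, and check whether it is a (positive or negative) perfect cube.
Check small values of y:
  y = 0: RHS = -4 is not a perfect cube.
  y = 1: RHS = 15 is not a perfect cube.
  y = -1: RHS = -23 is not a perfect cube.
  y = 2: RHS = 148 is not a perfect cube.
  y = -2: RHS = -156 is not a perfect cube.
  y = 3: RHS = 509 is not a perfect cube.
  y = -3: RHS = -517 is not a perfect cube.
Continuing the search up to |y| = 30 finds no solutions either.
No (x, y) in the scanned range satisfies the equation.

No integer solutions with |y| ≤ 30.


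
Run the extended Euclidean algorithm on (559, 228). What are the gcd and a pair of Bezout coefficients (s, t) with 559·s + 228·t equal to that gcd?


Euclidean algorithm on (559, 228) — divide until remainder is 0:
  559 = 2 · 228 + 103
  228 = 2 · 103 + 22
  103 = 4 · 22 + 15
  22 = 1 · 15 + 7
  15 = 2 · 7 + 1
  7 = 7 · 1 + 0
gcd(559, 228) = 1.
Track Bezout coefficients alongside the remainders: start with r₀ = 559 = a·1 + b·0 (s = 1, t = 0) and r₁ = 228 = a·0 + b·1 (s = 0, t = 1); each new remainder r_{k+1} = r_{k-1} − q_k·r_k inherits s_{k+1} = s_{k-1} − q_k·s_k, t_{k+1} = t_{k-1} − q_k·t_k, so r_k = a·s_k + b·t_k at every step:
  q = 2: r = 103, s = 1 − 2·0 = 1, t = 0 − 2·1 = -2  (check: 559·1 + 228·(-2) = 103)
  q = 2: r = 22, s = 0 − 2·1 = -2, t = 1 − 2·(-2) = 5  (check: 559·(-2) + 228·5 = 22)
  q = 4: r = 15, s = 1 − 4·(-2) = 9, t = -2 − 4·5 = -22  (check: 559·9 + 228·(-22) = 15)
  q = 1: r = 7, s = -2 − 1·9 = -11, t = 5 − 1·(-22) = 27  (check: 559·(-11) + 228·27 = 7)
  q = 2: r = 1, s = 9 − 2·(-11) = 31, t = -22 − 2·27 = -76  (check: 559·31 + 228·(-76) = 1)
The row with r = 1 (the gcd) gives the Bezout coefficients s = 31, t = -76.
Result: 559 · (31) + 228 · (-76) = 1.

gcd(559, 228) = 1; s = 31, t = -76 (check: 559·31 + 228·(-76) = 1).


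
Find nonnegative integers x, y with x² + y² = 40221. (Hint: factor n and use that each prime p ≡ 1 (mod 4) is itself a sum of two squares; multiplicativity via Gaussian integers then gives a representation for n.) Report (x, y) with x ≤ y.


Step 1: Factor n = 40221 = 3^2 · 41 · 109.
Step 2: Check the mod-4 condition on each prime factor: 3 ≡ 3 (mod 4), exponent 2 (must be even); 41 ≡ 1 (mod 4), exponent 1; 109 ≡ 1 (mod 4), exponent 1.
All primes ≡ 3 (mod 4) appear to even exponent (or don't appear), so by the two-squares theorem n IS expressible as a sum of two squares.
Step 3: Build a representation. Group n = k² · m with k = 3 and m = 41 · 109 = 4469 (a product of primes ≡ 1 (mod 4)); a representation of m scales to one of n via (k·x)² + (k·y)² = k²(x² + y²). Each prime p ≡ 1 (mod 4) is itself a sum of two squares; find a² by testing p − a² for a perfect square:
  41: 41 − 1² = 40, 41 − 2² = 37, 41 − 3² = 32, 41 − 4² = 25 = 5² ⇒ 41 = 4² + 5².
  109: 109 − 1² = 108, 109 − 2² = 105, 109 − 3² = 100 = 10² ⇒ 109 = 3² + 10².
  Combine using the Brahmagupta–Fibonacci identity (a² + b²)(c² + d²) = (ac − bd)² + (ad + bc)² = (ac + bd)² + (ad − bc)²:
  41 · 109 = 4469: from (4² + 5²)(3² + 10²), take (4·3 − 5·10, 4·10 + 5·3) = (12 − 50, 40 + 15) = (-38, 55); dropping signs (only squares matter) gives (38, 55); check 38² + 55² = 1444 + 3025 = 4469 ✓.
  Scale by k = 3: (3·38, 3·55) = (114, 165).
Step 4: Order so x ≤ y and verify: 114² + 165² = 12996 + 27225 = 40221 = n. ✓

n = 40221 = 114² + 165² (one valid representation with x ≤ y).


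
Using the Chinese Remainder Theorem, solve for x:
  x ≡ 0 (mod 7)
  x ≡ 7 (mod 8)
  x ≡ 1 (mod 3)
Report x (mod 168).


Moduli 7, 8, 3 are pairwise coprime; by CRT there is a unique solution modulo M = 7 · 8 · 3 = 168.
Solve pairwise, accumulating the modulus:
  Start with x ≡ 0 (mod 7).
  Combine with x ≡ 7 (mod 8): since gcd(7, 8) = 1, we get a unique residue mod 56.
    Write x = 0 + 7·t and substitute into x ≡ 7 (mod 8): 7·t ≡ 7 − 0 = 7 (mod 8).
    The inverse of 7 mod 8 is 7 (since 7·7 = 49 = 6·8 + 1), so t ≡ 7·7 = 49 ≡ 1 (mod 8).
    Then x = 0 + 7·1 = 7, valid modulo lcm(7, 8) = 56: x ≡ 7 (mod 56).
  Combine with x ≡ 1 (mod 3): since gcd(56, 3) = 1, we get a unique residue mod 168.
    Write x = 7 + 56·t and substitute into x ≡ 1 (mod 3): 56·t ≡ 1 − 7 = -6 (mod 3).
    Reduce coefficients mod 3: 2·t ≡ 0 (mod 3).
    The inverse of 2 mod 3 is 2 (since 2·2 = 4 = 1·3 + 1), so t ≡ 2·0 = 0 ≡ 0 (mod 3).
    Then x = 7 + 56·0 = 7, valid modulo lcm(56, 3) = 168: x ≡ 7 (mod 168).
Verify: 7 mod 7 = 0 ✓, 7 mod 8 = 7 ✓, 7 mod 3 = 1 ✓.

x ≡ 7 (mod 168).


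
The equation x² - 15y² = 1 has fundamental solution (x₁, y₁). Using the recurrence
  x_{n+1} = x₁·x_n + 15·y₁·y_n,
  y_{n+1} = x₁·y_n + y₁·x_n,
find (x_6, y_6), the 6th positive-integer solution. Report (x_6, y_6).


Step 1: Find the fundamental solution (x₁, y₁) of x² - 15y² = 1.
  Expand √15 as a continued fraction. a₀ = ⌊√15⌋ = 3; iterate m_{k+1} = d_k·a_k − m_k, d_{k+1} = (15 − m_{k+1}²)/d_k, a_{k+1} = ⌊(a₀ + m_{k+1})/d_{k+1}⌋ (starting m₀ = 0, d₀ = 1), with convergents p_k = a_k·p_{k-1} + p_{k-2}, q_k = a_k·q_{k-1} + q_{k-2} (p₋₁ = 1, q₋₁ = 0):
  k = 0: a₀ = 3; p₀/q₀ = 3/1; p₀² − 15·q₀² = 9 − 15 = -6.
  k = 1: m = 3, d = 6, a = ⌊(3 + 3)/6⌋ = 1; p/q = (1·3 + 1)/(1·1 + 0) = 4/1; p² − 15·q² = 16 − 15 = 1.
  The first convergent with p² − 15·q² = 1 gives the fundamental solution (x₁, y₁) = (4, 1).
Step 2: Apply the recurrence (x_{n+1}, y_{n+1}) = (x₁x_n + 15y₁y_n, x₁y_n + y₁x_n) repeatedly.
  From (x_1, y_1) = (4, 1): x_2 = 4·4 + 15·1·1 = 31; y_2 = 4·1 + 1·4 = 8.
  From (x_2, y_2) = (31, 8): x_3 = 4·31 + 15·1·8 = 244; y_3 = 4·8 + 1·31 = 63.
  From (x_3, y_3) = (244, 63): x_4 = 4·244 + 15·1·63 = 1921; y_4 = 4·63 + 1·244 = 496.
  From (x_4, y_4) = (1921, 496): x_5 = 4·1921 + 15·1·496 = 15124; y_5 = 4·496 + 1·1921 = 3905.
  From (x_5, y_5) = (15124, 3905): x_6 = 4·15124 + 15·1·3905 = 119071; y_6 = 4·3905 + 1·15124 = 30744.
Step 3: Verify x_6² - 15·y_6² = 14177903041 - 14177903040 = 1 (should be 1). ✓

(x_1, y_1) = (4, 1); (x_6, y_6) = (119071, 30744).


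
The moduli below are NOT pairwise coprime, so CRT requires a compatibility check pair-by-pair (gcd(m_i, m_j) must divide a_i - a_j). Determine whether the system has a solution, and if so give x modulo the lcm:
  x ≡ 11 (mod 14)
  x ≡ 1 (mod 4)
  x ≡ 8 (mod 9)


Moduli 14, 4, 9 are not pairwise coprime, so CRT works modulo lcm(m_i) when all pairwise compatibility conditions hold.
Pairwise compatibility: gcd(m_i, m_j) must divide a_i - a_j for every pair.
Merge one congruence at a time:
  Start: x ≡ 11 (mod 14).
  Combine with x ≡ 1 (mod 4): gcd(14, 4) = 2; 1 - 11 = -10, which IS divisible by 2, so compatible.
    Write x = 11 + 14·t and substitute into x ≡ 1 (mod 4): 14·t ≡ 1 − 11 = -10 (mod 4).
    Divide the congruence (and modulus) by g = 2: 7·t ≡ -5 (mod 2).
    Reduce coefficients mod 2: 1·t ≡ 1 (mod 2).
    So t ≡ 1 (mod 2).
    Then x = 11 + 14·1 = 25, valid modulo lcm(14, 4) = 28: x ≡ 25 (mod 28).
  Combine with x ≡ 8 (mod 9): gcd(28, 9) = 1; 8 - 25 = -17, which IS divisible by 1, so compatible.
    Write x = 25 + 28·t and substitute into x ≡ 8 (mod 9): 28·t ≡ 8 − 25 = -17 (mod 9).
    Reduce coefficients mod 9: 1·t ≡ 1 (mod 9).
    So t ≡ 1 (mod 9).
    Then x = 25 + 28·1 = 53, valid modulo lcm(28, 9) = 252: x ≡ 53 (mod 252).
Verify: 53 mod 14 = 11, 53 mod 4 = 1, 53 mod 9 = 8.

x ≡ 53 (mod 252).


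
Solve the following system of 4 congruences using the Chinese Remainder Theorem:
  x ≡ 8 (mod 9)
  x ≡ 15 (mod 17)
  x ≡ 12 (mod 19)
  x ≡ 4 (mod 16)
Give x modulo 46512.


Product of moduli M = 9 · 17 · 19 · 16 = 46512.
Merge one congruence at a time:
  Start: x ≡ 8 (mod 9).
  Combine with x ≡ 15 (mod 17); new modulus lcm = 153.
    Write x = 8 + 9·t and substitute into x ≡ 15 (mod 17): 9·t ≡ 15 − 8 = 7 (mod 17).
    The inverse of 9 mod 17 is 2 (since 9·2 = 18 = 1·17 + 1), so t ≡ 2·7 = 14 ≡ 14 (mod 17).
    Then x = 8 + 9·14 = 134, valid modulo lcm(9, 17) = 153: x ≡ 134 (mod 153).
  Combine with x ≡ 12 (mod 19); new modulus lcm = 2907.
    Write x = 134 + 153·t and substitute into x ≡ 12 (mod 19): 153·t ≡ 12 − 134 = -122 (mod 19).
    Reduce coefficients mod 19: 1·t ≡ 11 (mod 19).
    So t ≡ 11 (mod 19).
    Then x = 134 + 153·11 = 1817, valid modulo lcm(153, 19) = 2907: x ≡ 1817 (mod 2907).
  Combine with x ≡ 4 (mod 16); new modulus lcm = 46512.
    Write x = 1817 + 2907·t and substitute into x ≡ 4 (mod 16): 2907·t ≡ 4 − 1817 = -1813 (mod 16).
    Reduce coefficients mod 16: 11·t ≡ 11 (mod 16).
    The inverse of 11 mod 16 is 3 (since 11·3 = 33 = 2·16 + 1), so t ≡ 3·11 = 33 ≡ 1 (mod 16).
    Then x = 1817 + 2907·1 = 4724, valid modulo lcm(2907, 16) = 46512: x ≡ 4724 (mod 46512).
Verify against each original: 4724 mod 9 = 8, 4724 mod 17 = 15, 4724 mod 19 = 12, 4724 mod 16 = 4.

x ≡ 4724 (mod 46512).
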